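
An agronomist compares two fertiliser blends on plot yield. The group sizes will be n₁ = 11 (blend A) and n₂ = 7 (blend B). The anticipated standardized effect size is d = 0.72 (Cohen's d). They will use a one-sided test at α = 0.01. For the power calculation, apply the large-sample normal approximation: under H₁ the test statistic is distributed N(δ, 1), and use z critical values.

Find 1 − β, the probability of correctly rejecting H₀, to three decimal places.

Noncentrality parameter: δ = d / √(1/n₁ + 1/n₂) = 0.72 / √(1/11 + 1/7) = 1.4892
One-sided α = 0.01 → critical value z_{0.01} = 2.326.
Power = Φ(δ − 2.326) = Φ(-0.837) = 0.2012.

Power ≈ 0.201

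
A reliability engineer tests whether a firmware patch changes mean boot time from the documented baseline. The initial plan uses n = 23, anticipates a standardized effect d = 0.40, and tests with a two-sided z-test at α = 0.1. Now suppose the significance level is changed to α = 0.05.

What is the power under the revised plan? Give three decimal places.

Power ≈ 0.483

δ = d·√n = 0.40 × √23 = 1.9183 (unchanged). New critical value: z_{0.025} = 1.960.
Revised power = Φ(δ − 1.960) + Φ(−δ − 1.960) = Φ(-0.042) + Φ(-3.878) = 0.4834 + 0.0001 = 0.4834.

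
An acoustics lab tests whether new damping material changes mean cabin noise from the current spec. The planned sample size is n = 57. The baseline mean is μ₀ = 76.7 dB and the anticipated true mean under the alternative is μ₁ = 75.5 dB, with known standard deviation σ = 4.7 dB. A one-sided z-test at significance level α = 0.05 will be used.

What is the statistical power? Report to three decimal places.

Power ≈ 0.611

Standardized effect: d = |μ₁ − μ₀| / σ = |75.5 − 76.7| / 4.7 = 0.2553
Noncentrality parameter: δ = d·√n = 0.2553 × √57 = 1.9276
One-sided α = 0.05 → critical value z_{0.05} = 1.645.
Power = P(Z > 1.645 − δ) = Φ(0.283) = 0.6113.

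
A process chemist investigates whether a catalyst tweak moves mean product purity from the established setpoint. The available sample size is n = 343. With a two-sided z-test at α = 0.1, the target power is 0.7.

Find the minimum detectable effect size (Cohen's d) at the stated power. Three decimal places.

Required noncentrality: δ = z_{0.05} + z_{0.30} = 1.645 + 0.524 = 2.169.
(Lower-tail contribution to power is negligible for δ > 0.)
δ = d·√n ⇒ d = δ/√n = 2.169/√343 = 0.1171.

d ≈ 0.117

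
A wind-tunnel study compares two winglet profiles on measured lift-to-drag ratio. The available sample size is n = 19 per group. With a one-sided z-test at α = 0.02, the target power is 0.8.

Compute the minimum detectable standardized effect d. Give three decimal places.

d ≈ 0.939

Required noncentrality: δ = z_{0.02} + z_{0.20} = 2.054 + 0.842 = 2.895.
δ = d·√(n/2) ⇒ d = δ/√(n/2) = 2.895/√(19/2) = 0.9394.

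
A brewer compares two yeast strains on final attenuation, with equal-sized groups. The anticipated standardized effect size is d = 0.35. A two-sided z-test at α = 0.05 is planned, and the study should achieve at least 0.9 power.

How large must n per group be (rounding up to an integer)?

For power 0.9 need Φ(δ − z_{0.025}) = 0.9, so δ = z_{0.025} + z_{0.10} = 1.960 + 1.282 = 3.242.
(The Φ(−δ − z_{α/2}) term is vanishingly small for δ > 0 and is dropped in the standard sample-size formula.)
δ = d·√(n/2) ⇒ n = 2(δ/d)² = 2 × (3.242 / 0.35)² = 171.55.
Rounding up, n = 172 per group.

n = 172 per group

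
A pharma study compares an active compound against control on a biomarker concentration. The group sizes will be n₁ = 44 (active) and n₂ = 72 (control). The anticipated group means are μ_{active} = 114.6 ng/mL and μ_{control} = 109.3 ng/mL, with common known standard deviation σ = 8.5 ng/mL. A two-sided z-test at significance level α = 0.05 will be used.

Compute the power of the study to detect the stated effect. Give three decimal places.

Power ≈ 0.903

Standardized effect: d = |μ_{active} − μ_{control}| / σ = |114.6 − 109.3| / 8.5 = 0.6235
Noncentrality parameter: δ = d / √(1/n₁ + 1/n₂) = 0.6235 / √(1/44 + 1/72) = 3.2585
Two-sided α = 0.05 → critical value z_{0.025} = 1.960.
Power = Φ(δ − 1.960) + Φ(−δ − 1.960) = Φ(1.299) + Φ(-5.218) = 0.9030 + 0.0000 = 0.9030.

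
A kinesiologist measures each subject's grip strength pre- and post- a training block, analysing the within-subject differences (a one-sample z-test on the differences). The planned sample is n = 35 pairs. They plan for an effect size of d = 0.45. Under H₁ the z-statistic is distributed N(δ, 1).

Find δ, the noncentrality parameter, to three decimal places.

δ = d·√n = 0.45 × √35 = 2.6622

δ ≈ 2.662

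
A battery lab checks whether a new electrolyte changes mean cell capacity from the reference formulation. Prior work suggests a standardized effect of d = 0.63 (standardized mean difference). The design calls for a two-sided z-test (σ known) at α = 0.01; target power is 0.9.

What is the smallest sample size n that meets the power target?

Set Φ(δ − 2.576) = 0.9; then δ − 2.576 = Φ⁻¹(0.9) = 1.282, giving δ = 3.857.
(Ignoring the negligible lower-tail rejection probability gives the usual closed-form inversion.)
δ = d·√n ⇒ n = (δ/d)² = (3.857 / 0.63)² = 37.49.
Round up to the next whole unit.

n = 38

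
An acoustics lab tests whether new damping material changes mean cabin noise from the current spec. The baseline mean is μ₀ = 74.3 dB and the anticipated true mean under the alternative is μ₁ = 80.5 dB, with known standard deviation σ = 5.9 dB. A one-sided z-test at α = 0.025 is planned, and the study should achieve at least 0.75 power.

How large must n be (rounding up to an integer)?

Standardized effect: d = |μ₁ − μ₀| / σ = |80.5 − 74.3| / 5.9 = 1.0508
Set Φ(δ − 1.960) = 0.75; then δ − 1.960 = Φ⁻¹(0.75) = 0.674, giving δ = 2.634.
δ = d·√n ⇒ n = (δ/d)² = (2.634 / 1.0508)² = 6.28.
Rounding up, n = 7.

n = 7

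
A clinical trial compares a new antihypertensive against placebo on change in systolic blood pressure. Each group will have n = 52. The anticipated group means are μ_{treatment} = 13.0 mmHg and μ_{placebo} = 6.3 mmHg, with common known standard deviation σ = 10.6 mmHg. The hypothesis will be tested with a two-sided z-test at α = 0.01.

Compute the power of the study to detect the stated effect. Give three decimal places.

Power ≈ 0.741

Standardized effect: d = |μ_{treatment} − μ_{placebo}| / σ = |13.0 − 6.3| / 10.6 = 0.6321
Noncentrality parameter: λ = d·√(n/2) = 0.6321 × √(52/2) = 3.2230
Critical value for a two-sided test at α = 0.01: z_{α/2} = 2.576.
Power = Φ(λ − 2.576) + Φ(−λ − 2.576) = Φ(0.647) + Φ(-5.799) = 0.7412 + 0.0000 = 0.7412.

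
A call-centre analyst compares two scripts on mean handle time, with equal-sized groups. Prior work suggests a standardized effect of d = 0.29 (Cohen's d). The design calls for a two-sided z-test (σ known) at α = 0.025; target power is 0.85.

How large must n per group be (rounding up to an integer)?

Set Φ(δ − 2.241) = 0.85; then δ − 2.241 = Φ⁻¹(0.85) = 1.036, giving δ = 3.278.
(The Φ(−δ − z_{α/2}) term is vanishingly small for δ > 0 and is dropped in the standard sample-size formula.)
δ = d·√(n/2) ⇒ n = 2(δ/d)² = 2 × (3.278 / 0.29)² = 255.51.
Round up to the next whole unit.

n = 256 per group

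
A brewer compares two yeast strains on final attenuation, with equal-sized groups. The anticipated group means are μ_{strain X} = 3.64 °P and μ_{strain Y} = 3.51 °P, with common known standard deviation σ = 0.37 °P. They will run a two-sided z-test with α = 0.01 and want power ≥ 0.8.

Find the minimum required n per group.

n = 190 per group

Standardized effect: d = |μ_{strain X} − μ_{strain Y}| / σ = |3.64 − 3.51| / 0.37 = 0.3514
Set Φ(δ − 2.576) = 0.8; then δ − 2.576 = Φ⁻¹(0.8) = 0.842, giving δ = 3.417.
(The Φ(−δ − z_{α/2}) term is vanishingly small for δ > 0 and is dropped in the standard sample-size formula.)
δ = d·√(n/2) ⇒ n = 2(δ/d)² = 2 × (3.417 / 0.3514)² = 189.21.
Rounding up, n = 190 per group.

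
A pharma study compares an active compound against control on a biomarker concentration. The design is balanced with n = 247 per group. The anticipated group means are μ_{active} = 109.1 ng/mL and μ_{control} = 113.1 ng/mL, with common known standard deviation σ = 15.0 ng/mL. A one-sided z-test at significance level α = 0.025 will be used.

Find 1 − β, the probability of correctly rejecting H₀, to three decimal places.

Standardized effect: d = |μ_{active} − μ_{control}| / σ = |109.1 − 113.1| / 15.0 = 0.2667
Noncentrality parameter: λ = d·√(n/2) = 0.2667 × √(247/2) = 2.9635
One-sided α = 0.025 → critical value z_{0.025} = 1.960.
Power = Φ(λ − 1.960) = Φ(1.004) = 0.8422.

Power ≈ 0.842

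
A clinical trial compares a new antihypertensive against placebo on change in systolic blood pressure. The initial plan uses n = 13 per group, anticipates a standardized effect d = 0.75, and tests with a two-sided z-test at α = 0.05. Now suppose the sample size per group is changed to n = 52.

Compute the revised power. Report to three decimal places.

Power ≈ 0.969

With n = 52 per group: δ = d·√(n/2) = 0.75 × √(52/2) = 3.8243. Critical value z_{0.025} = 1.960.
Revised power = Φ(δ − 1.960) + Φ(−δ − 1.960) = Φ(1.864) + Φ(-5.784) = 0.9689 + 0.0000 = 0.9689.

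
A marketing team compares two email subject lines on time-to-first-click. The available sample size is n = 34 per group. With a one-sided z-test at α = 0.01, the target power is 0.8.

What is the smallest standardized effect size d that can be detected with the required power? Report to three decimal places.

Need Φ(δ − 2.326) = 0.8, so δ = 2.326 + 0.842 = 3.168.
δ = d·√(n/2) ⇒ d = δ/√(n/2) = 3.168/√(34/2) = 0.7683.

d ≈ 0.768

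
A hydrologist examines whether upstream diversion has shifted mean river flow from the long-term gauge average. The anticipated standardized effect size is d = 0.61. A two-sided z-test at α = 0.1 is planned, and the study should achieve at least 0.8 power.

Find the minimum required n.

n = 17

For power 0.8 need Φ(δ − z_{0.05}) = 0.8, so δ = z_{0.05} + z_{0.20} = 1.645 + 0.842 = 2.486.
(For δ > 0 the lower-tail rejection region contributes negligibly to power, so the one-term inversion is standard.)
δ = d·√n ⇒ n = (δ/d)² = (2.486 / 0.61)² = 16.62.
Rounding up, n = 17.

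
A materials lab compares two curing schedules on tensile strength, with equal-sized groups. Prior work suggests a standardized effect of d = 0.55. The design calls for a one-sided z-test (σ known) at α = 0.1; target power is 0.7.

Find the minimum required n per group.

Set Φ(δ − 1.282) = 0.7; then δ − 1.282 = Φ⁻¹(0.7) = 0.524, giving δ = 1.806.
δ = d·√(n/2) ⇒ n = 2(δ/d)² = 2 × (1.806 / 0.55)² = 21.56.
Round up to the next whole unit.

n = 22 per group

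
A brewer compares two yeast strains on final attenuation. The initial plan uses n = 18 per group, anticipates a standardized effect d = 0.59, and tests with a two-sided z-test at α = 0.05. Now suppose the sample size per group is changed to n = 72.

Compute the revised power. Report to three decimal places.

Power ≈ 0.943

With n = 72 per group: δ = d·√(n/2) = 0.59 × √(72/2) = 3.5400. Critical value z_{0.025} = 1.960.
Revised power = Φ(δ − 1.960) + Φ(−δ − 1.960) = Φ(1.580) + Φ(-5.500) = 0.9430 + 0.0000 = 0.9430.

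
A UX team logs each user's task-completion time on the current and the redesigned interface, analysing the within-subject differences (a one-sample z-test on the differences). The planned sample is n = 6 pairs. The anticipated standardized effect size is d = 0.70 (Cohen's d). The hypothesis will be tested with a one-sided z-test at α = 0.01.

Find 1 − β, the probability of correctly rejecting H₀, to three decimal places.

Power ≈ 0.270

Noncentrality parameter: δ = d·√n = 0.70 × √6 = 1.7146
One-sided α = 0.01 → critical value z_{0.01} = 2.326.
Power = P(Z > 2.326 − δ) = Φ(-0.612) = 0.2704.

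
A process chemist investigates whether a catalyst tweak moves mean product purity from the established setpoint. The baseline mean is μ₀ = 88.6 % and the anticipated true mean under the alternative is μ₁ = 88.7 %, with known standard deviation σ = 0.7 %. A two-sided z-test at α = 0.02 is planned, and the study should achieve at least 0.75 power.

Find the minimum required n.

Standardized effect: d = |μ₁ − μ₀| / σ = |88.7 − 88.6| / 0.7 = 0.1429
Set Φ(δ − 2.326) = 0.75; then δ − 2.326 = Φ⁻¹(0.75) = 0.674, giving δ = 3.001.
(For δ > 0 the lower-tail rejection region contributes negligibly to power, so the one-term inversion is standard.)
δ = d·√n ⇒ n = (δ/d)² = (3.001 / 0.1429)² = 441.25.
Rounding up, n = 442.

n = 442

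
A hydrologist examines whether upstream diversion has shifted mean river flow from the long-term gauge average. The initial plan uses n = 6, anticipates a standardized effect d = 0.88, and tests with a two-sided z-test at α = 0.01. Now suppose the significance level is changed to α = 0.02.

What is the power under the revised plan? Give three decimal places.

δ = d·√n = 0.88 × √6 = 2.1556 (unchanged). New critical value: z_{0.01} = 2.326.
Revised power = Φ(δ − 2.326) + Φ(−δ − 2.326) = Φ(-0.171) + Φ(-4.482) = 0.4322 + 0.0000 = 0.4322.

Power ≈ 0.432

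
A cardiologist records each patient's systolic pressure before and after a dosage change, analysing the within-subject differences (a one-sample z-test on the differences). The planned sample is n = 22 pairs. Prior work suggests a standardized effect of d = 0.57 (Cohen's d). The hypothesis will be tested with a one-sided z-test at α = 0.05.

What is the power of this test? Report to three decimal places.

Power ≈ 0.848

Noncentrality parameter: δ = d·√n = 0.57 × √22 = 2.6735
Critical value for a one-sided test at α = 0.05: z_α = 1.645.
Power = P(Z > 1.645 − δ) = Φ(1.029) = 0.8482.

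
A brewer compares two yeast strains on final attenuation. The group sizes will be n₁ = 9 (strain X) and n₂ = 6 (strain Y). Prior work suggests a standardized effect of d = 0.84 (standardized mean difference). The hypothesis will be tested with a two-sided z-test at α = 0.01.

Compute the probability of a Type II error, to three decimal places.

β ≈ 0.837

Noncentrality parameter: λ = d / √(1/n₁ + 1/n₂) = 0.84 / √(1/9 + 1/6) = 1.5938
Critical value for a two-sided test at α = 0.01: z_{α/2} = 2.576.
Power = Φ(λ − 2.576) + Φ(−λ − 2.576) = Φ(-0.982) + Φ(-4.170) = 0.1630 + 0.0000 = 0.1631.
Type II error: β = 1 − power = 1 − 0.1631 = 0.8369.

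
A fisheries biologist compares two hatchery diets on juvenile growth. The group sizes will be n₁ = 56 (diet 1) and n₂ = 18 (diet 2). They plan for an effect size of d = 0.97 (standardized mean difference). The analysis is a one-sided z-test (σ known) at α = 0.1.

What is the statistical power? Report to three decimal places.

Power ≈ 0.989

Noncentrality parameter: δ = d / √(1/n₁ + 1/n₂) = 0.97 / √(1/56 + 1/18) = 3.5800
Critical value for a one-sided test at α = 0.1: z_α = 1.282.
Power = P(Z > 1.282 − δ) = Φ(2.298) = 0.9892.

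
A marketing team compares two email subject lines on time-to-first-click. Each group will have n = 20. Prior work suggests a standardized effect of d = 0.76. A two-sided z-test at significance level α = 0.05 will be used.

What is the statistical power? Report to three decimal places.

Noncentrality parameter: δ = d·√(n/2) = 0.76 × √(20/2) = 2.4033
Critical value for a two-sided test at α = 0.05: z_{α/2} = 1.960.
Power = Φ(δ − 1.960) + Φ(−δ − 1.960) = Φ(0.443) + Φ(-4.363) = 0.6712 + 0.0000 = 0.6713.

Power ≈ 0.671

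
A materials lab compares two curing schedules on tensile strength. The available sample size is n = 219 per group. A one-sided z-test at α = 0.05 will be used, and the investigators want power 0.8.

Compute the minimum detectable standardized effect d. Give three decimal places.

d ≈ 0.238

Need Φ(δ − 1.645) = 0.8, so δ = 1.645 + 0.842 = 2.486.
δ = d·√(n/2) ⇒ d = δ/√(n/2) = 2.486/√(219/2) = 0.2376.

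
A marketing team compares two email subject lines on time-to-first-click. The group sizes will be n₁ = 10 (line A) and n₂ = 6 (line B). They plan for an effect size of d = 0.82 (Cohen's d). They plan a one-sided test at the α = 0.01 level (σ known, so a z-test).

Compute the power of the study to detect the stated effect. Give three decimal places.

Power ≈ 0.230

Noncentrality parameter: δ = d / √(1/n₁ + 1/n₂) = 0.82 / √(1/10 + 1/6) = 1.5879
Critical value for a one-sided test at α = 0.01: z_α = 2.326.
Power = P(Z > 2.326 − δ) = Φ(-0.738) = 0.2301.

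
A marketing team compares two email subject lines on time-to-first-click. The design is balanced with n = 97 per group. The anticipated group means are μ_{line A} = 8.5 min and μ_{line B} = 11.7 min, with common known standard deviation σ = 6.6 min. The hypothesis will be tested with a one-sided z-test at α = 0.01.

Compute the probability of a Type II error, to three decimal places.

β ≈ 0.147

Standardized effect: d = |μ_{line A} − μ_{line B}| / σ = |8.5 − 11.7| / 6.6 = 0.4848
Noncentrality parameter: δ = d·√(n/2) = 0.4848 × √(97/2) = 3.3766
One-sided α = 0.01 → critical value z_{0.01} = 2.326.
Power = Φ(δ − 2.326) = Φ(1.050) = 0.8532.
Type II error: β = 1 − power = 1 − 0.8532 = 0.1468.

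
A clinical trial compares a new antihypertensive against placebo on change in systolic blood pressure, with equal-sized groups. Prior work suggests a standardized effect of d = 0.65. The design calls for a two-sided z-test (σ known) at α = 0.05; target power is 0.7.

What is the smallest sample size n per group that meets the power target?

For power 0.7 need Φ(δ − z_{0.025}) = 0.7, so δ = z_{0.025} + z_{0.30} = 1.960 + 0.524 = 2.484.
(Ignoring the negligible lower-tail rejection probability gives the usual closed-form inversion.)
δ = d·√(n/2) ⇒ n = 2(δ/d)² = 2 × (2.484 / 0.65)² = 29.22.
Round up to the next whole unit.

n = 30 per group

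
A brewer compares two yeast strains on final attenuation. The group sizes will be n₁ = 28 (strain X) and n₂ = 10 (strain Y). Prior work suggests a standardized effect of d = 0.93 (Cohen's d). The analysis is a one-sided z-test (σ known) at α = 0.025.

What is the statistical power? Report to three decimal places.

Noncentrality parameter: δ = d / √(1/n₁ + 1/n₂) = 0.93 / √(1/28 + 1/10) = 2.5245
One-sided α = 0.025 → critical value z_{0.025} = 1.960.
Power = Φ(δ − 1.960) = Φ(0.565) = 0.7138.

Power ≈ 0.714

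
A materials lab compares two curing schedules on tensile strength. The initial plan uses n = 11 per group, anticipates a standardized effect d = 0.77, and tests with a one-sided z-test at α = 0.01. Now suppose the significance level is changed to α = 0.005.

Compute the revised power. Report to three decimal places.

Power ≈ 0.221

δ = d·√(n/2) = 0.77 × √(11/2) = 1.8058 (unchanged). New critical value: z_{0.005} = 2.576.
Revised power = Φ(δ − 2.576) = Φ(-0.770) = 0.2206.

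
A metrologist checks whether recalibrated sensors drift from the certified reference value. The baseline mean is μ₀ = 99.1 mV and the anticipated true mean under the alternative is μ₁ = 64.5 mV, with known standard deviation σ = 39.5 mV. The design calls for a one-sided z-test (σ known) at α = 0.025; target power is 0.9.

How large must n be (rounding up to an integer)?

Standardized effect: d = |μ₁ − μ₀| / σ = |64.5 − 99.1| / 39.5 = 0.8759
For power 0.9 need Φ(δ − z_{0.025}) = 0.9, so δ = z_{0.025} + z_{0.10} = 1.960 + 1.282 = 3.242.
δ = d·√n ⇒ n = (δ/d)² = (3.242 / 0.8759)² = 13.69.
Rounding up, n = 14.

n = 14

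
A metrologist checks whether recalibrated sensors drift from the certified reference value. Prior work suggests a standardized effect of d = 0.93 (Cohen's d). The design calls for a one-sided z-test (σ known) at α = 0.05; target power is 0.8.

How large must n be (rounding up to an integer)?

For power 0.8 need Φ(δ − z_{0.05}) = 0.8, so δ = z_{0.05} + z_{0.20} = 1.645 + 0.842 = 2.486.
δ = d·√n ⇒ n = (δ/d)² = (2.486 / 0.93)² = 7.15.
Rounding up, n = 8.

n = 8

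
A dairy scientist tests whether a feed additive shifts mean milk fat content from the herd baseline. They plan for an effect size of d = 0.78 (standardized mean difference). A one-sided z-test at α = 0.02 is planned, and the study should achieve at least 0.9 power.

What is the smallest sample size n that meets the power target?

Set Φ(δ − 2.054) = 0.9; then δ − 2.054 = Φ⁻¹(0.9) = 1.282, giving δ = 3.335.
δ = d·√n ⇒ n = (δ/d)² = (3.335 / 0.78)² = 18.28.
Rounding up, n = 19.

n = 19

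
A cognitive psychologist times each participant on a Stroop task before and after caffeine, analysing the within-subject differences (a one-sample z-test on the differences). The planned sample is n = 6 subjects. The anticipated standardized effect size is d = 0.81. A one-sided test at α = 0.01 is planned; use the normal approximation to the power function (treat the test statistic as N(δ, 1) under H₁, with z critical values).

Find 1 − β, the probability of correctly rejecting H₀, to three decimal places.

Noncentrality parameter: δ = d·√n = 0.81 × √6 = 1.9841
Critical value for a one-sided test at α = 0.01: z_α = 2.326.
Power = Φ(δ − 2.326) = Φ(-0.342) = 0.3661.

Power ≈ 0.366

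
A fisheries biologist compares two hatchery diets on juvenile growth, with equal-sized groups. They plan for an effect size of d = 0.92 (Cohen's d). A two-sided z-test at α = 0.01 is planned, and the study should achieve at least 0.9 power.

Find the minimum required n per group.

n = 36 per group

For power 0.9 need Φ(δ − z_{0.005}) = 0.9, so δ = z_{0.005} + z_{0.10} = 2.576 + 1.282 = 3.857.
(The Φ(−δ − z_{α/2}) term is vanishingly small for δ > 0 and is dropped in the standard sample-size formula.)
δ = d·√(n/2) ⇒ n = 2(δ/d)² = 2 × (3.857 / 0.92)² = 35.16.
Round up to the next whole unit.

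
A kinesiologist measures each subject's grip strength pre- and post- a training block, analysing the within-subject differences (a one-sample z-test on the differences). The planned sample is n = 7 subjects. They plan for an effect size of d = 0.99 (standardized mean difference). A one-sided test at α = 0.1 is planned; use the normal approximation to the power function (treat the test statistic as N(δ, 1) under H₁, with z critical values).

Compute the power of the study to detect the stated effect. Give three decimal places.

Power ≈ 0.910

Noncentrality parameter: δ = d·√n = 0.99 × √7 = 2.6193
One-sided α = 0.1 → critical value z_{0.1} = 1.282.
Power = P(Z > 1.282 − δ) = Φ(1.338) = 0.9095.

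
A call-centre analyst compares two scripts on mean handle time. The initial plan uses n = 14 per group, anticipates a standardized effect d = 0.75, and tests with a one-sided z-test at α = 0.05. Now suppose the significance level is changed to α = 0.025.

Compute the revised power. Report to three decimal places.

δ = d·√(n/2) = 0.75 × √(14/2) = 1.9843 (unchanged). New critical value: z_{0.025} = 1.960.
Revised power = P(Z > 1.960 − δ) = Φ(0.024) = 0.5097.

Power ≈ 0.510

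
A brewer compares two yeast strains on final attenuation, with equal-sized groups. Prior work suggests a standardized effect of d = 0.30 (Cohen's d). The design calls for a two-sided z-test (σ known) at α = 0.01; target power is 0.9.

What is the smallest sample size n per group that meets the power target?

Set Φ(δ − 2.576) = 0.9; then δ − 2.576 = Φ⁻¹(0.9) = 1.282, giving δ = 3.857.
(Ignoring the negligible lower-tail rejection probability gives the usual closed-form inversion.)
δ = d·√(n/2) ⇒ n = 2(δ/d)² = 2 × (3.857 / 0.30)² = 330.65.
Rounding up, n = 331 per group.

n = 331 per group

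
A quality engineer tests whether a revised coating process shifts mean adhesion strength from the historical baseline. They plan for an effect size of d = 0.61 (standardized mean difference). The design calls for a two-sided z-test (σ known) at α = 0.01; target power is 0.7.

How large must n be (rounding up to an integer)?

For power 0.7 need Φ(δ − z_{0.005}) = 0.7, so δ = z_{0.005} + z_{0.30} = 2.576 + 0.524 = 3.100.
(Ignoring the negligible lower-tail rejection probability gives the usual closed-form inversion.)
δ = d·√n ⇒ n = (δ/d)² = (3.100 / 0.61)² = 25.83.
Round up to the next whole unit.

n = 26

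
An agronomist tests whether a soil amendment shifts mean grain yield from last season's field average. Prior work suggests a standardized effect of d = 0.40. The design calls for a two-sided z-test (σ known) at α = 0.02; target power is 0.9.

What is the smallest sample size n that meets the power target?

Set Φ(δ − 2.326) = 0.9; then δ − 2.326 = Φ⁻¹(0.9) = 1.282, giving δ = 3.608.
(Ignoring the negligible lower-tail rejection probability gives the usual closed-form inversion.)
δ = d·√n ⇒ n = (δ/d)² = (3.608 / 0.40)² = 81.36.
Rounding up, n = 82.

n = 82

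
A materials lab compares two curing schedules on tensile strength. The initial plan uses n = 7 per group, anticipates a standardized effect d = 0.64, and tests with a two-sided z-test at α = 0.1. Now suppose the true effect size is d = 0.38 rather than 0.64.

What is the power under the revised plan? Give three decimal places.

With d = 0.38: δ = d·√(n/2) = 0.38 × √(7/2) = 0.7109. Critical value z_{0.05} = 1.645.
Revised power = Φ(δ − 1.645) + Φ(−δ − 1.645) = Φ(-0.934) + Φ(-2.356) = 0.1752 + 0.0092 = 0.1844.

Power ≈ 0.184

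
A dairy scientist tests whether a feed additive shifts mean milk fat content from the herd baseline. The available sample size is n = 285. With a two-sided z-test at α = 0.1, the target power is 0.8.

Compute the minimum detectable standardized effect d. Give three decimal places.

d ≈ 0.147

Required noncentrality: δ = z_{0.05} + z_{0.20} = 1.645 + 0.842 = 2.486.
(The second rejection-region term Φ(−δ − z_{α/2}) is negligible and dropped.)
δ = d·√n ⇒ d = δ/√n = 2.486/√285 = 0.1473.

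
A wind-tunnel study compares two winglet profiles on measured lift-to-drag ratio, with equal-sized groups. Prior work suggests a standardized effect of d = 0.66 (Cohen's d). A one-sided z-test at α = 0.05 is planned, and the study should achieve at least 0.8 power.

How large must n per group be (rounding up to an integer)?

n = 29 per group

For power 0.8 need Φ(δ − z_{0.05}) = 0.8, so δ = z_{0.05} + z_{0.20} = 1.645 + 0.842 = 2.486.
δ = d·√(n/2) ⇒ n = 2(δ/d)² = 2 × (2.486 / 0.66)² = 28.39.
Round up to the next whole unit.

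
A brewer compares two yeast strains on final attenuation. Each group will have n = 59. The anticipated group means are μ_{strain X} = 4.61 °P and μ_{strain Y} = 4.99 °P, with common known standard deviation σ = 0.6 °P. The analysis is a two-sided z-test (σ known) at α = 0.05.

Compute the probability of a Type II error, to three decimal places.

β ≈ 0.069

Standardized effect: d = |μ_{strain X} − μ_{strain Y}| / σ = |4.61 − 4.99| / 0.6 = 0.6333
Noncentrality parameter: λ = d·√(n/2) = 0.6333 × √(59/2) = 3.4399
Two-sided α = 0.05 → critical value z_{0.025} = 1.960.
Power = Φ(λ − 1.960) + Φ(−λ − 1.960) = Φ(1.480) + Φ(-5.400) = 0.9306 + 0.0000 = 0.9306.
Type II error: β = 1 − power = 1 − 0.9306 = 0.0694.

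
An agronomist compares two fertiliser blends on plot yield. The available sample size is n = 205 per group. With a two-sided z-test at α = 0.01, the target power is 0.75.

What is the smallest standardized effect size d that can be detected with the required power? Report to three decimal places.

Need Φ(δ − 2.576) = 0.75, so δ = 2.576 + 0.674 = 3.250.
(The second rejection-region term Φ(−δ − z_{α/2}) is negligible and dropped.)
δ = d·√(n/2) ⇒ d = δ/√(n/2) = 3.250/√(205/2) = 0.3210.

d ≈ 0.321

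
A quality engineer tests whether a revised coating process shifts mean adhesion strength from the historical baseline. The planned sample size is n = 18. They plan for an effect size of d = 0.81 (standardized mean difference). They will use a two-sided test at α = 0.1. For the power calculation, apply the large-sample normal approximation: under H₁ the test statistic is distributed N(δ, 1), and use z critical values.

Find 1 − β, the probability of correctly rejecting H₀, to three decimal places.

Noncentrality parameter: δ = d·√n = 0.81 × √18 = 3.4365
Two-sided α = 0.1 → critical value z_{0.05} = 1.645.
Power = Φ(δ − 1.645) + Φ(−δ − 1.645) = Φ(1.792) + Φ(-5.081) = 0.9634 + 0.0000 = 0.9634.

Power ≈ 0.963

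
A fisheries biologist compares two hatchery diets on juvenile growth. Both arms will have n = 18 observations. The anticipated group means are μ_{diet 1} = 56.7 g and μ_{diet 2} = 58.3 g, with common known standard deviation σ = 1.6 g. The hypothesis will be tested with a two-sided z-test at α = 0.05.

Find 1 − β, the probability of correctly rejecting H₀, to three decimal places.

Standardized effect: d = |μ_{diet 1} − μ_{diet 2}| / σ = |56.7 − 58.3| / 1.6 = 1.0000
Noncentrality parameter: λ = d·√(n/2) = 1.0000 × √(18/2) = 3.0000
Two-sided α = 0.05 → critical value z_{0.025} = 1.960.
Power = Φ(λ − 1.960) + Φ(−λ − 1.960) = Φ(1.040) + Φ(-4.960) = 0.8508 + 0.0000 = 0.8508.

Power ≈ 0.851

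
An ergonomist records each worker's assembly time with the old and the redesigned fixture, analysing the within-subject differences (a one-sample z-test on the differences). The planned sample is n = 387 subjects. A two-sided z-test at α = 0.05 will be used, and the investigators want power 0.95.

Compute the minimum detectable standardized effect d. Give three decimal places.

Required noncentrality: δ = z_{0.025} + z_{0.05} = 1.960 + 1.645 = 3.605.
(Lower-tail contribution to power is negligible for δ > 0.)
δ = d·√n ⇒ d = δ/√n = 3.605/√387 = 0.1832.

d ≈ 0.183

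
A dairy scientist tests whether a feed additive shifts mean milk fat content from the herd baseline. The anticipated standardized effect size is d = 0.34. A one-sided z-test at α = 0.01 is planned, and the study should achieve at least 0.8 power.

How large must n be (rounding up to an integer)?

Set Φ(δ − 2.326) = 0.8; then δ − 2.326 = Φ⁻¹(0.8) = 0.842, giving δ = 3.168.
δ = d·√n ⇒ n = (δ/d)² = (3.168 / 0.34)² = 86.82.
Rounding up, n = 87.

n = 87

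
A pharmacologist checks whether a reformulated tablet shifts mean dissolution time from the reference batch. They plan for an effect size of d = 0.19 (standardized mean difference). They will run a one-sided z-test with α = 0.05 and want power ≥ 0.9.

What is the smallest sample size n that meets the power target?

n = 238

Set Φ(δ − 1.645) = 0.9; then δ − 1.645 = Φ⁻¹(0.9) = 1.282, giving δ = 2.926.
δ = d·√n ⇒ n = (δ/d)² = (2.926 / 0.19)² = 237.23.
Rounding up, n = 238.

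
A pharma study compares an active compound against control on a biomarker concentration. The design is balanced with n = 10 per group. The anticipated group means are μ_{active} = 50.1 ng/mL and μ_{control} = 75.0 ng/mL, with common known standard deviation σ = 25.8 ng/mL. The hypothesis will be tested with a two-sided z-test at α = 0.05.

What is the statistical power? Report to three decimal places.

Power ≈ 0.579

Standardized effect: d = |μ_{active} − μ_{control}| / σ = |50.1 − 75.0| / 25.8 = 0.9651
Noncentrality parameter: δ = d·√(n/2) = 0.9651 × √(10/2) = 2.1581
Two-sided α = 0.05 → critical value z_{0.025} = 1.960.
Power = Φ(δ − 1.960) + Φ(−δ − 1.960) = Φ(0.198) + Φ(-4.118) = 0.5785 + 0.0000 = 0.5785.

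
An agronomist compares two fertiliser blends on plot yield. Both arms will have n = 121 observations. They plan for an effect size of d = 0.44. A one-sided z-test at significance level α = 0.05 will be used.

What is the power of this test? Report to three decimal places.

Noncentrality parameter: δ = d·√(n/2) = 0.44 × √(121/2) = 3.4224
Critical value for a one-sided test at α = 0.05: z_α = 1.645.
Power = P(Z > 1.645 − δ) = Φ(1.778) = 0.9623.

Power ≈ 0.962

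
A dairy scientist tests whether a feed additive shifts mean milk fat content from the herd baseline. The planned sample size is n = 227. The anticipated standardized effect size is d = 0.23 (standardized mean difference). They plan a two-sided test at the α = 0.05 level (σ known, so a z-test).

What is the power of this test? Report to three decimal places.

Noncentrality parameter: λ = d·√n = 0.23 × √227 = 3.4653
Two-sided α = 0.05 → critical value z_{0.025} = 1.960.
Power = Φ(λ − 1.960) + Φ(−λ − 1.960) = Φ(1.505) + Φ(-5.425) = 0.9339 + 0.0000 = 0.9339.

Power ≈ 0.934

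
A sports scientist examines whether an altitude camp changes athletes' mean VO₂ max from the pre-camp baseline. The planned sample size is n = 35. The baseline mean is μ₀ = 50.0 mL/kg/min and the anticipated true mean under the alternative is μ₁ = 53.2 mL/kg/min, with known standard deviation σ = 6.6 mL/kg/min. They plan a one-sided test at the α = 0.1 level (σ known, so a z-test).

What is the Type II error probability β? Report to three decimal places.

Standardized effect: d = |μ₁ − μ₀| / σ = |53.2 − 50.0| / 6.6 = 0.4848
Noncentrality parameter: δ = d·√n = 0.4848 × √35 = 2.8684
Critical value for a one-sided test at α = 0.1: z_α = 1.282.
Power = P(Z > 1.282 − δ) = Φ(1.587) = 0.9437.
Type II error: β = 1 − power = 1 − 0.9437 = 0.0563.

β ≈ 0.056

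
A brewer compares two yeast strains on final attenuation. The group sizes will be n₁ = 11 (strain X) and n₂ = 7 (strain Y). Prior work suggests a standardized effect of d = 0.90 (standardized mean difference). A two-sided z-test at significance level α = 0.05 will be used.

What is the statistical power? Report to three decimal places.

Power ≈ 0.461

Noncentrality parameter: δ = d / √(1/n₁ + 1/n₂) = 0.90 / √(1/11 + 1/7) = 1.8615
Critical value for a two-sided test at α = 0.05: z_{α/2} = 1.960.
Power = Φ(δ − 1.960) + Φ(−δ − 1.960) = Φ(-0.099) + Φ(-3.821) = 0.4608 + 0.0001 = 0.4608.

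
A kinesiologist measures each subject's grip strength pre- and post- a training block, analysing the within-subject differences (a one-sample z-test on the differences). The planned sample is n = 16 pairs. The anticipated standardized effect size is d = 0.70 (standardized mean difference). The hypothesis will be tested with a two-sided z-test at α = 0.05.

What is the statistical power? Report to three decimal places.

Noncentrality parameter: δ = d·√n = 0.70 × √16 = 2.8000
Two-sided α = 0.05 → critical value z_{0.025} = 1.960.
Power = Φ(δ − 1.960) + Φ(−δ − 1.960) = Φ(0.840) + Φ(-4.760) = 0.7996 + 0.0000 = 0.7996.

Power ≈ 0.800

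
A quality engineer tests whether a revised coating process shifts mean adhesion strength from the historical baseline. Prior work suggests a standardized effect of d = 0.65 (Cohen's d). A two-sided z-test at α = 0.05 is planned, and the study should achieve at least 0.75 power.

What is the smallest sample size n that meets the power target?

n = 17

For power 0.75 need Φ(δ − z_{0.025}) = 0.75, so δ = z_{0.025} + z_{0.25} = 1.960 + 0.674 = 2.634.
(For δ > 0 the lower-tail rejection region contributes negligibly to power, so the one-term inversion is standard.)
δ = d·√n ⇒ n = (δ/d)² = (2.634 / 0.65)² = 16.43.
Round up to the next whole unit.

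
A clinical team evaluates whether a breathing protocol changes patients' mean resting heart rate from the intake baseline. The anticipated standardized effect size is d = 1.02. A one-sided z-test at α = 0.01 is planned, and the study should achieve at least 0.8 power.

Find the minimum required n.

n = 10

Set Φ(δ − 2.326) = 0.8; then δ − 2.326 = Φ⁻¹(0.8) = 0.842, giving δ = 3.168.
δ = d·√n ⇒ n = (δ/d)² = (3.168 / 1.02)² = 9.65.
Rounding up, n = 10.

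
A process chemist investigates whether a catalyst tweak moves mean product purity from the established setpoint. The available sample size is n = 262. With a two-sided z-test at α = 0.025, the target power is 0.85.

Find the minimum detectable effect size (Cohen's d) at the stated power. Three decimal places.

Required noncentrality: δ = z_{0.0125} + z_{0.15} = 2.241 + 1.036 = 3.278.
(The second rejection-region term Φ(−δ − z_{α/2}) is negligible and dropped.)
δ = d·√n ⇒ d = δ/√n = 3.278/√262 = 0.2025.

d ≈ 0.203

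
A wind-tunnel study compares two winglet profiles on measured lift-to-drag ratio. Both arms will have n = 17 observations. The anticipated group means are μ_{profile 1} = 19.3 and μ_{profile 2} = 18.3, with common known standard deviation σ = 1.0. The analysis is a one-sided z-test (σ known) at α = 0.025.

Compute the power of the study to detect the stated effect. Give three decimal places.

Power ≈ 0.830

Standardized effect: d = |μ_{profile 1} − μ_{profile 2}| / σ = |19.3 − 18.3| / 1.0 = 1.0000
Noncentrality parameter: λ = d·√(n/2) = 1.0000 × √(17/2) = 2.9155
Critical value for a one-sided test at α = 0.025: z_α = 1.960.
Power = P(Z > 1.960 − λ) = Φ(0.956) = 0.8303.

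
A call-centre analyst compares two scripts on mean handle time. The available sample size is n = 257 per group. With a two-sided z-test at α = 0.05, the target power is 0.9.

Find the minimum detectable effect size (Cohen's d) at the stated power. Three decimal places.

d ≈ 0.286

Need Φ(δ − 1.960) = 0.9, so δ = 1.960 + 1.282 = 3.242.
(The second rejection-region term Φ(−δ − z_{α/2}) is negligible and dropped.)
δ = d·√(n/2) ⇒ d = δ/√(n/2) = 3.242/√(257/2) = 0.2860.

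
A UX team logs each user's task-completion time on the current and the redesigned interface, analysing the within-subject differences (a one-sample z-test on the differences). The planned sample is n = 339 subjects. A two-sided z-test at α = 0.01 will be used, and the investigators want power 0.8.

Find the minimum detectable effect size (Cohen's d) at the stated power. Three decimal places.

d ≈ 0.186

Required noncentrality: δ = z_{0.005} + z_{0.20} = 2.576 + 0.842 = 3.417.
(The second rejection-region term Φ(−δ − z_{α/2}) is negligible and dropped.)
δ = d·√n ⇒ d = δ/√n = 3.417/√339 = 0.1856.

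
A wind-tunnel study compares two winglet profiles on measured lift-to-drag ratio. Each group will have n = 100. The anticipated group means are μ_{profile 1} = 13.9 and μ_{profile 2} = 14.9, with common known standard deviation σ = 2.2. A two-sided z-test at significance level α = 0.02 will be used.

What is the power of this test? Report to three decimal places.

Power ≈ 0.813

Standardized effect: d = |μ_{profile 1} − μ_{profile 2}| / σ = |13.9 − 14.9| / 2.2 = 0.4545
Noncentrality parameter: δ = d·√(n/2) = 0.4545 × √(100/2) = 3.2141
Critical value for a two-sided test at α = 0.02: z_{α/2} = 2.326.
Power = Φ(δ − 2.326) + Φ(−δ − 2.326) = Φ(0.888) + Φ(-5.540) = 0.8127 + 0.0000 = 0.8127.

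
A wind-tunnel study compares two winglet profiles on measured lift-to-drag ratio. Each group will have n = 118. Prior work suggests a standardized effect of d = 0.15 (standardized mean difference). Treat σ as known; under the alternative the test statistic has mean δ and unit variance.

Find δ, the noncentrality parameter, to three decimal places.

The noncentrality parameter scales effect size by the design's sample-size factor: δ = d·√(n/2) = 0.15 × √(118/2) = 1.1522

δ ≈ 1.152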